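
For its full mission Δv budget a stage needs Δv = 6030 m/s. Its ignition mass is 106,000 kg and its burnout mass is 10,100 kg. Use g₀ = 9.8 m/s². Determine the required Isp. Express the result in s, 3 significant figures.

ln(m₀/m_f) = ln(106000/10100) = ln(10.5) = 2.3509.
v_e = Δv / ln(m₀/m_f) = 6030 / 2.3509 = 2565.0 m/s.
Isp = v_e / g₀ = 2565.0 / 9.8 = 261.7 s.

Isp ≈ 262 s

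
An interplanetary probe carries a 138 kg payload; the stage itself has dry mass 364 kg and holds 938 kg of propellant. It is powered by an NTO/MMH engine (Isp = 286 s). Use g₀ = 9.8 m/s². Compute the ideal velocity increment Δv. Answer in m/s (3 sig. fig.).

v_e = Isp · g₀ = 286 × 9.8 = 2802.8 m/s.
m₀ = payload + dry + propellant = 138 + 364 + 938 = 1,440 kg.
m_f = payload + dry = 138 + 364 = 502 kg.
Δv = v_e · ln(m₀/m_f) = 2802.8 × ln(2.869) = 2802.8 × 1.0538 ≈ 2953.6 m/s.

Δv ≈ 2950 m/s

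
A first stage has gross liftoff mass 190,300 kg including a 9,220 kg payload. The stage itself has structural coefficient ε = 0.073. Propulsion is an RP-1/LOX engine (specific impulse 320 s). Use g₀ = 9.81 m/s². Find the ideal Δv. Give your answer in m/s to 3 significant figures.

Stage wet mass = m₀ − payload = 190,300 − 9,220 = 181,080 kg.
Stage dry mass = ε × stage wet mass = 0.073 × 181,080 = 13,218.8 kg.
Burnout mass m_f = stage dry + payload = 13,218.8 + 9,220 = 22,438.8 kg.
v_e = Isp · g₀ = 320 × 9.81 = 3139.2 m/s.
Δv = v_e · ln(190,300/22,438.8) = 3139.2 × ln(8.481) = 3139.2 × 2.1378 ≈ 6711 m/s.

Δv ≈ 6710 m/s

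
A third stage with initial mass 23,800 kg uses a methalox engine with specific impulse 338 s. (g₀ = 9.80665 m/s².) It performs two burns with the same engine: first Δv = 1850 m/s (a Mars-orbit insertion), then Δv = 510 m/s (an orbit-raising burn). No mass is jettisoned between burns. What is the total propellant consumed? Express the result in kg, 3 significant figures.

total propellant consumed ≈ 12100 kg

v_e = Isp · g₀ = 338 × 9.80665 = 3314.6 m/s.
After the first burn: m = 23800 × exp(−1850/3314.6) = 23800 × 0.57228 = 13,620.3 kg.
After the second burn: m = 13,620.3 × exp(−510/3314.6) = 13,620.3 × 0.85739 = 11,677.9 kg.
Total propellant = m₀ − m_final = 23800 − 11,677.9 = 12,122.1 kg.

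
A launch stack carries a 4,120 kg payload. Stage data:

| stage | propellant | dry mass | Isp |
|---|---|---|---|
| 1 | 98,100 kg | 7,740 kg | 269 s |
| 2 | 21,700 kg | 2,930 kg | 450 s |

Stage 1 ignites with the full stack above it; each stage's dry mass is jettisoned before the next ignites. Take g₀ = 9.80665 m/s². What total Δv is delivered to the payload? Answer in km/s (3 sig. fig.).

Δv ≈ 9.65 km/s

Ignition mass of stage 1 = 98,100+7,740 + 21,700+2,930 + 4,120 = 134,590 kg.
Stage 1: m₀ = 134,590 kg, m_f = 134,590 − 98,100 = 36,490 kg; Δv = 269×9.80665×ln(3.688) = 2638.0×1.3052 ≈ 3443 m/s.
Stage 2: m₀ = 28,750 kg, m_f = 28,750 − 21,700 = 7,050 kg; Δv = 450×9.80665×ln(4.078) = 4413.0×1.4056 ≈ 6203 m/s.
Total Δv = 3443 + 6203 = 9646 m/s.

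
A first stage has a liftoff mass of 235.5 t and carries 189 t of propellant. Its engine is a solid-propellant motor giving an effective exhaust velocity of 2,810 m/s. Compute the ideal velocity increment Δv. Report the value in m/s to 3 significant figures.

m_f = m₀ − m_prop = 235.5 − 189 = 46.5 t.
Δv = v_e · ln(m₀/m_f) = 2810.0 × ln(5.065) = 2810.0 × 1.6223 ≈ 4558.5 m/s.

Δv ≈ 4560 m/s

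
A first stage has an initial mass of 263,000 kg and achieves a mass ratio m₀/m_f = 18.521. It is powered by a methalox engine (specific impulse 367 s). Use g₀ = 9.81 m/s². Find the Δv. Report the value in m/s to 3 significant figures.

v_e = Isp · g₀ = 367 × 9.81 = 3600.3 m/s.
Δv = v_e · ln(18.521) = 3600.3 × 2.9189 ≈ 10508.8 m/s.

Δv ≈ 10500 m/s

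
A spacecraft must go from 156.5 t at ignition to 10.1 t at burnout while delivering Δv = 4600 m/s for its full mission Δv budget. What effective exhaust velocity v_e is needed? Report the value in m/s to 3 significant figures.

v_e ≈ 1680 m/s

ln(m₀/m_f) = ln(156500/10100) = ln(15.5) = 2.7405.
Rocket equation: v_e = Δv / ln(m₀/m_f) = 4600 / 2.7405 = 1678.5 m/s.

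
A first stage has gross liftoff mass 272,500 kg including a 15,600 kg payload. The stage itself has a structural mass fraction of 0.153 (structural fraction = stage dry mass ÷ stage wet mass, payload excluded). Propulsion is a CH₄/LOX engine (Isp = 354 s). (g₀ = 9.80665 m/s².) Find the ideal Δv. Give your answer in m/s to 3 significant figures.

Stage wet mass = m₀ − payload = 272,500 − 15,600 = 256,900 kg.
Stage dry mass = ε × stage wet mass = 0.153 × 256,900 = 39,305.7 kg.
Burnout mass m_f = stage dry + payload = 39,305.7 + 15,600 = 54,905.7 kg.
v_e = Isp · g₀ = 354 × 9.80665 = 3471.6 m/s.
By the Tsiolkovsky rocket equation, Δv = v_e · ln(272,500/54,905.7) = 3471.6 × ln(4.963) = 3471.6 × 1.6020 ≈ 5562 m/s.

Δv ≈ 5560 m/s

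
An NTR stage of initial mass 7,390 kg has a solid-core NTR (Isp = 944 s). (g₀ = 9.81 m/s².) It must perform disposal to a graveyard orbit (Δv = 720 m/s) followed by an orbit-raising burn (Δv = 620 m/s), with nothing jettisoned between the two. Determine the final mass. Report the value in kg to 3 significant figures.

v_e = Isp · g₀ = 944 × 9.81 = 9260.6 m/s.
After the first burn: m = 7390 × exp(−720/9260.6) = 7390 × 0.92520 = 6,837.23 kg.
After the second burn: m = 6,837.23 × exp(−620/9260.6) = 6,837.23 × 0.93524 = 6,394.45 kg.

final mass ≈ 6390 kg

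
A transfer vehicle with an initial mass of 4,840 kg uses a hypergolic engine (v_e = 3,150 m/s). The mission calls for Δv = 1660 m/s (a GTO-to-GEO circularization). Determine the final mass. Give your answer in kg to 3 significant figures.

final mass ≈ 2860 kg

Using Δv = v_e ln(m₀/m_f): m₀/m_f = exp(Δv / v_e) = exp(1660 / 3150.0) = exp(0.5270) = 1.6938.
m_f = m₀ / 1.6938 = 4,840 / 1.6938 = 2,857.48 kg.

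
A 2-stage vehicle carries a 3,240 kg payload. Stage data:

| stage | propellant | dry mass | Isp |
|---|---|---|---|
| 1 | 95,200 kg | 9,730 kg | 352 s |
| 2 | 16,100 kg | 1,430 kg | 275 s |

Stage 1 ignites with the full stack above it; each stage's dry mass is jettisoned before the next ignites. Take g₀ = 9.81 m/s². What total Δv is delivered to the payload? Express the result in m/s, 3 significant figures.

Ignition mass of stage 1 = 95,200+9,730 + 16,100+1,430 + 3,240 = 125,700 kg.
Stage 1: m₀ = 125,700 kg, m_f = 125,700 − 95,200 = 30,500 kg; Δv = 352×9.81×ln(4.121) = 3453.1×1.4162 ≈ 4890 m/s.
Stage 2: m₀ = 20,770 kg, m_f = 20,770 − 16,100 = 4,670 kg; Δv = 275×9.81×ln(4.448) = 2697.8×1.4924 ≈ 4026 m/s.
Total Δv = 4890 + 4026 = 8916 m/s.

Δv ≈ 8920 m/s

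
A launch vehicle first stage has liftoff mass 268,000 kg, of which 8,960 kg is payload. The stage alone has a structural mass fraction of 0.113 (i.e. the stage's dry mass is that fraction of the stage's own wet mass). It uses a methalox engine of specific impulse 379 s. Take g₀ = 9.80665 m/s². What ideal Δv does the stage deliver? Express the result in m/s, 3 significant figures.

Δv ≈ 7240 m/s

Stage wet mass = m₀ − payload = 268,000 − 8,960 = 259,040 kg.
Stage dry mass = ε × stage wet mass = 0.113 × 259,040 = 29,271.5 kg.
Burnout mass m_f = stage dry + payload = 29,271.5 + 8,960 = 38,231.5 kg.
v_e = Isp · g₀ = 379 × 9.80665 = 3716.7 m/s.
Using Δv = v_e ln(m₀/m_f): Δv = v_e · ln(268,000/38,231.5) = 3716.7 × ln(7.01) = 3716.7 × 1.9473 ≈ 7238 m/s.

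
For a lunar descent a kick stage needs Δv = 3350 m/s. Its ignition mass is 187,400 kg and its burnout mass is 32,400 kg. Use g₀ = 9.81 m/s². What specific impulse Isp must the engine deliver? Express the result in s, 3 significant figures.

Isp ≈ 195 s

ln(m₀/m_f) = ln(187400/32400) = ln(5.784) = 1.7551.
Rocket equation: v_e = Δv / ln(m₀/m_f) = 3350 / 1.7551 = 1908.7 m/s.
Isp = v_e / g₀ = 1908.7 / 9.81 = 194.6 s.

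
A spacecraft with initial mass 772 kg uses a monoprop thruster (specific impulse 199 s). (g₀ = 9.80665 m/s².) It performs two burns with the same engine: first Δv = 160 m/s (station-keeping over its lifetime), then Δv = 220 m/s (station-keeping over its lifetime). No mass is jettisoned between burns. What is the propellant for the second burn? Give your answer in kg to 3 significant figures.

v_e = Isp · g₀ = 199 × 9.80665 = 1951.5 m/s.
After the first burn: m = 772 × exp(−160/1951.5) = 772 × 0.92128 = 711.228 kg.
After the second burn: m = 711.228 × exp(−220/1951.5) = 711.228 × 0.89339 = 635.404 kg.
Second-burn propellant = 711.228 − 635.404 = 75.824 kg.

propellant for the second burn ≈ 75.8 kg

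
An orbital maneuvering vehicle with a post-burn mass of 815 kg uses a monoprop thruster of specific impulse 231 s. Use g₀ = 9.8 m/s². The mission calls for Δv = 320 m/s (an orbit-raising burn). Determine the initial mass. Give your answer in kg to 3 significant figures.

initial mass ≈ 939 kg

v_e = Isp · g₀ = 231 × 9.8 = 2263.8 m/s.
m₀/m_f = exp(Δv / v_e) = exp(320 / 2263.8) = exp(0.1414) = 1.1518.
m₀ = m_f × 1.1518 = 815 × 1.1518 = 938.717 kg.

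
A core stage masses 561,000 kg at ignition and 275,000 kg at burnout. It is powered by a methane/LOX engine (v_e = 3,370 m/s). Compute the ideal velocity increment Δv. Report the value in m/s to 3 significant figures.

Δv ≈ 2400 m/s

Δv = v_e · ln(m₀/m_f) = 3370.0 × ln(2.04) = 3370.0 × 0.7129 ≈ 2402.6 m/s.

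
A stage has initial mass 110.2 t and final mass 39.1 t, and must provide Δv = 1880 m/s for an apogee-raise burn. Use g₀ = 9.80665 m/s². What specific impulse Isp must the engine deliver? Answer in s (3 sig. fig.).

Isp ≈ 185 s

ln(m₀/m_f) = ln(110200/39100) = ln(2.818) = 1.0362.
v_e = Δv / ln(m₀/m_f) = 1880 / 1.0362 = 1814.4 m/s.
Isp = v_e / g₀ = 1814.4 / 9.80665 = 185.0 s.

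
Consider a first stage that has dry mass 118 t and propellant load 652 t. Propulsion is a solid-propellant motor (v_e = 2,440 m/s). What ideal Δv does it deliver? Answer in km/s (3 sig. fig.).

Δv ≈ 4.58 km/s

m₀ = m_dry + m_prop = 118 + 652 = 770 t.
Rocket equation: Δv = v_e · ln(m₀/m_f) = 2440.0 × ln(6.525) = 2440.0 × 1.8757 ≈ 4576.7 m/s.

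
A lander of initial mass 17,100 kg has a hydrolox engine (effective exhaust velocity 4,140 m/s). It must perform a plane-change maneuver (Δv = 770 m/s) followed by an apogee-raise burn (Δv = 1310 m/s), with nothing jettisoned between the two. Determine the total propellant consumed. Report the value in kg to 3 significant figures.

total propellant consumed ≈ 6750 kg

After the first burn: m = 17100 × exp(−770/4140.0) = 17100 × 0.83028 = 14,197.8 kg.
After the second burn: m = 14,197.8 × exp(−1310/4140.0) = 14,197.8 × 0.72875 = 10,346.6 kg.
Total propellant = m₀ − m_final = 17100 − 10,346.6 = 6,753.4 kg.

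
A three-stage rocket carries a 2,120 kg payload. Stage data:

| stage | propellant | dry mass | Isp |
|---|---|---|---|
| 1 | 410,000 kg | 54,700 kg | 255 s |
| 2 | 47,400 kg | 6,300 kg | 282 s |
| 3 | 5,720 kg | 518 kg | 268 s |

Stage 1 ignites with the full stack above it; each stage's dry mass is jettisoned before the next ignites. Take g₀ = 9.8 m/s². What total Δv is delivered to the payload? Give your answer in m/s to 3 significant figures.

Δv ≈ 10800 m/s

Ignition mass of stage 1 = 410,000+54,700 + 47,400+6,300 + 5,720+518 + 2,120 = 526,758 kg.
Stage 1: m₀ = 526,758 kg, m_f = 526,758 − 410,000 = 116,758 kg; Δv = 255×9.8×ln(4.512) = 2499.0×1.5066 ≈ 3765 m/s.
Stage 2: m₀ = 62,058 kg, m_f = 62,058 − 47,400 = 14,658 kg; Δv = 282×9.8×ln(4.234) = 2763.6×1.4431 ≈ 3988 m/s.
Stage 3: m₀ = 8,358 kg, m_f = 8,358 − 5,720 = 2,638 kg; Δv = 268×9.8×ln(3.168) = 2626.4×1.1532 ≈ 3029 m/s.
Total Δv = 3765 + 3988 + 3029 = 10782 m/s.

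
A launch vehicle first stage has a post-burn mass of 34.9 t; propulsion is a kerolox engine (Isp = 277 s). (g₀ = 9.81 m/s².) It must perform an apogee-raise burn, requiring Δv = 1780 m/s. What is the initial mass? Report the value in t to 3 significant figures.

v_e = Isp · g₀ = 277 × 9.81 = 2717.4 m/s.
Rocket equation: m₀/m_f = exp(Δv / v_e) = exp(1780 / 2717.4) = exp(0.6550) = 1.9252.
m₀ = m_f × 1.9252 = 34.9 × 1.9252 = 67.1895 t.

initial mass ≈ 67.2 t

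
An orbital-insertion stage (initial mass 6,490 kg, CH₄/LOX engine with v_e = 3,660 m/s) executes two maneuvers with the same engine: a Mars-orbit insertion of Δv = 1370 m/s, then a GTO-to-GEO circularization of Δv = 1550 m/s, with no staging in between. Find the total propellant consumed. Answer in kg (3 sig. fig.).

After the first burn: m = 6490 × exp(−1370/3660.0) = 6490 × 0.68776 = 4,463.56 kg.
After the second burn: m = 4,463.56 × exp(−1550/3660.0) = 4,463.56 × 0.65475 = 2,922.52 kg.
Total propellant = m₀ − m_final = 6490 − 2,922.52 = 3,567.48 kg.

total propellant consumed ≈ 3570 kg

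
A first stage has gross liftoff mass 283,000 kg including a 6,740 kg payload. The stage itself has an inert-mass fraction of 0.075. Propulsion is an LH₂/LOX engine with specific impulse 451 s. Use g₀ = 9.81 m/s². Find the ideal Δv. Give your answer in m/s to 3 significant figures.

Stage wet mass = m₀ − payload = 283,000 − 6,740 = 276,260 kg.
Stage dry mass = ε × stage wet mass = 0.075 × 276,260 = 20,719.5 kg.
Burnout mass m_f = stage dry + payload = 20,719.5 + 6,740 = 27,459.5 kg.
v_e = Isp · g₀ = 451 × 9.81 = 4424.3 m/s.
Δv = v_e · ln(283,000/27,459.5) = 4424.3 × ln(10.31) = 4424.3 × 2.3327 ≈ 10321 m/s.

Δv ≈ 10300 m/s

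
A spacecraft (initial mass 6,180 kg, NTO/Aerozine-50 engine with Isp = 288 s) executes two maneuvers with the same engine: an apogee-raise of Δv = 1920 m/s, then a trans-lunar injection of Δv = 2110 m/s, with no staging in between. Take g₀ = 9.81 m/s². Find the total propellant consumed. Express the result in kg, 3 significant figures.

total propellant consumed ≈ 4700 kg

v_e = Isp · g₀ = 288 × 9.81 = 2825.3 m/s.
After the first burn: m = 6180 × exp(−1920/2825.3) = 6180 × 0.50683 = 3,132.21 kg.
After the second burn: m = 3,132.21 × exp(−2110/2825.3) = 3,132.21 × 0.47387 = 1,484.26 kg.
Total propellant = m₀ − m_final = 6180 − 1,484.26 = 4,695.74 kg.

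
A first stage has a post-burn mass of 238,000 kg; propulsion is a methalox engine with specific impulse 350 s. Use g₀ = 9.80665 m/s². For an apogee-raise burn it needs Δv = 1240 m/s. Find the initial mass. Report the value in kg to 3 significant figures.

initial mass ≈ 342000 kg

v_e = Isp · g₀ = 350 × 9.80665 = 3432.3 m/s.
m₀/m_f = exp(Δv / v_e) = exp(1240 / 3432.3) = exp(0.3613) = 1.4352.
m₀ = m_f × 1.4352 = 238,000 × 1.4352 = 341,578 kg.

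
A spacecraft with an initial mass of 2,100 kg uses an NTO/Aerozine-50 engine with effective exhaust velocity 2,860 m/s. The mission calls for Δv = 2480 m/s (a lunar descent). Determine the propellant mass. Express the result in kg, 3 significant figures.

Using Δv = v_e ln(m₀/m_f): m₀/m_f = exp(Δv / v_e) = exp(2480 / 2860.0) = exp(0.8671) = 2.3801.
m_f = 2,100 / 2.3801 = 882.316 kg, so propellant = m₀ − m_f = 2,100 − 882.316 = 1,217.684 kg.

propellant mass ≈ 1220 kg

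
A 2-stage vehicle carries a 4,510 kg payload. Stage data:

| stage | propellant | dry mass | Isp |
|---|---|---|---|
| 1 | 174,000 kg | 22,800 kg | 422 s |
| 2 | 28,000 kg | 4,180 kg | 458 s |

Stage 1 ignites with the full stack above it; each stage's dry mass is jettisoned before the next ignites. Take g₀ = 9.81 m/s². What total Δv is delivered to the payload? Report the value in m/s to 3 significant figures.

Ignition mass of stage 1 = 174,000+22,800 + 28,000+4,180 + 4,510 = 233,490 kg.
Stage 1: m₀ = 233,490 kg, m_f = 233,490 − 174,000 = 59,490 kg; Δv = 422×9.81×ln(3.925) = 4139.8×1.3673 ≈ 5661 m/s.
Stage 2: m₀ = 36,690 kg, m_f = 36,690 − 28,000 = 8,690 kg; Δv = 458×9.81×ln(4.222) = 4493.0×1.4403 ≈ 6471 m/s.
Total Δv = 5661 + 6471 = 12132 m/s.

Δv ≈ 12100 m/s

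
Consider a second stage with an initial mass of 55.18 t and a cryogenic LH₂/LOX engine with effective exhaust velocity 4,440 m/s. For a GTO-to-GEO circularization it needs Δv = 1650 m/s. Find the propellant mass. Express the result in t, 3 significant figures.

propellant mass ≈ 17.1 t

Using Δv = v_e ln(m₀/m_f): m₀/m_f = exp(Δv / v_e) = exp(1650 / 4440.0) = exp(0.3716) = 1.4501.
m_f = 55.18 / 1.4501 = 38.0525 t, so propellant = m₀ − m_f = 55.18 − 38.0525 = 17.1275 t.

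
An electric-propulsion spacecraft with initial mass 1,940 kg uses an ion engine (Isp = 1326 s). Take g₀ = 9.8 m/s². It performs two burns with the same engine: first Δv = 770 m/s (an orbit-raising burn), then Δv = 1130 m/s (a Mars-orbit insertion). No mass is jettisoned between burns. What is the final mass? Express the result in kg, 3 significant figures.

v_e = Isp · g₀ = 1326 × 9.8 = 12994.8 m/s.
After the first burn: m = 1940 × exp(−770/12994.8) = 1940 × 0.94247 = 1,828.39 kg.
After the second burn: m = 1,828.39 × exp(−1130/12994.8) = 1,828.39 × 0.91672 = 1,676.12 kg.

final mass ≈ 1680 kg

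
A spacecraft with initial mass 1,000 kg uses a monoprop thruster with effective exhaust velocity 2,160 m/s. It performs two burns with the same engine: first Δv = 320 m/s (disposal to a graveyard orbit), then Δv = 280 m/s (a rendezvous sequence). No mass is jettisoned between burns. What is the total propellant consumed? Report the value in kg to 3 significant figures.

After the first burn: m = 1000 × exp(−320/2160.0) = 1000 × 0.86230 = 862.3 kg.
After the second burn: m = 862.3 × exp(−280/2160.0) = 862.3 × 0.87842 = 757.462 kg.
Total propellant = m₀ − m_final = 1000 − 757.462 = 242.538 kg.

total propellant consumed ≈ 243 kg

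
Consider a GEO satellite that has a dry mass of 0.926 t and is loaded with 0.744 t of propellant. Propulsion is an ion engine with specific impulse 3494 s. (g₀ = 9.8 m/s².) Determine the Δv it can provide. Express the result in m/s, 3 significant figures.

v_e = Isp · g₀ = 3494 × 9.8 = 34241.2 m/s.
m₀ = m_dry + m_prop = 0.926 + 0.744 = 1.67 t.
By the Tsiolkovsky rocket equation, Δv = v_e · ln(m₀/m_f) = 34241.2 × ln(1.803) = 34241.2 × 0.5897 ≈ 20192.2 m/s.

Δv ≈ 20200 m/s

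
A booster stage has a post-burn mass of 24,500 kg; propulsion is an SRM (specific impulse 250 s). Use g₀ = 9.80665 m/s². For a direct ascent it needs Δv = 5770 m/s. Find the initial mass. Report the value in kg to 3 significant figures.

v_e = Isp · g₀ = 250 × 9.80665 = 2451.7 m/s.
From the ideal rocket equation, m₀/m_f = exp(Δv / v_e) = exp(5770 / 2451.7) = exp(2.3535) = 10.5224.
m₀ = m_f × 10.5224 = 24,500 × 10.5224 = 257,799 kg.

initial mass ≈ 258000 kg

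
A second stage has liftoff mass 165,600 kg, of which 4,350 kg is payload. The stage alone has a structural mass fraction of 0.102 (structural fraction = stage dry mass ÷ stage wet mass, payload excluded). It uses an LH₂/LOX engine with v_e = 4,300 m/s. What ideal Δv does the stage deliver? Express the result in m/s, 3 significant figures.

Δv ≈ 8920 m/s

Stage wet mass = m₀ − payload = 165,600 − 4,350 = 161,250 kg.
Stage dry mass = ε × stage wet mass = 0.102 × 161,250 = 16,447.5 kg.
Burnout mass m_f = stage dry + payload = 16,447.5 + 4,350 = 20,797.5 kg.
Δv = v_e · ln(165,600/20,797.5) = 4300.0 × ln(7.962) = 4300.0 × 2.0747 ≈ 8921 m/s.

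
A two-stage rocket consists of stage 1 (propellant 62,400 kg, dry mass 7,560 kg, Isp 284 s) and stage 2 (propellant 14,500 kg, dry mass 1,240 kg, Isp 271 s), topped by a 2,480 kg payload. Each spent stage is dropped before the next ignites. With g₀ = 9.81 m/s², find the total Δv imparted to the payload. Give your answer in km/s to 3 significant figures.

Δv ≈ 7.65 km/s

Ignition mass of stage 1 = 62,400+7,560 + 14,500+1,240 + 2,480 = 88,180 kg.
Stage 1: m₀ = 88,180 kg, m_f = 88,180 − 62,400 = 25,780 kg; Δv = 284×9.81×ln(3.42) = 2786.0×1.2298 ≈ 3426 m/s.
Stage 2: m₀ = 18,220 kg, m_f = 18,220 − 14,500 = 3,720 kg; Δv = 271×9.81×ln(4.898) = 2658.5×1.5888 ≈ 4224 m/s.
Total Δv = 3426 + 4224 = 7650 m/s.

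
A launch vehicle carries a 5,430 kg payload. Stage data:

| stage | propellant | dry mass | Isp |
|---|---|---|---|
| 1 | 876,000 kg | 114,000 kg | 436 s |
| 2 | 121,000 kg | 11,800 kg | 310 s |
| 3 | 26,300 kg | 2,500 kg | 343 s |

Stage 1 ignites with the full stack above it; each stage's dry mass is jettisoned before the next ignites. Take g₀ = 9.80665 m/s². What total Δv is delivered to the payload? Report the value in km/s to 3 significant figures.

Ignition mass of stage 1 = 876,000+114,000 + 121,000+11,800 + 26,300+2,500 + 5,430 = 1,157,030 kg.
Stage 1: m₀ = 1,157,030 kg, m_f = 1,157,030 − 876,000 = 281,030 kg; Δv = 436×9.80665×ln(4.117) = 4275.7×1.4152 ≈ 6051 m/s.
Stage 2: m₀ = 167,030 kg, m_f = 167,030 − 121,000 = 46,030 kg; Δv = 310×9.80665×ln(3.629) = 3040.1×1.2889 ≈ 3918 m/s.
Stage 3: m₀ = 34,230 kg, m_f = 34,230 − 26,300 = 7,930 kg; Δv = 343×9.80665×ln(4.317) = 3363.7×1.4624 ≈ 4919 m/s.
Total Δv = 6051 + 3918 + 4919 = 14888 m/s.

Δv ≈ 14.9 km/s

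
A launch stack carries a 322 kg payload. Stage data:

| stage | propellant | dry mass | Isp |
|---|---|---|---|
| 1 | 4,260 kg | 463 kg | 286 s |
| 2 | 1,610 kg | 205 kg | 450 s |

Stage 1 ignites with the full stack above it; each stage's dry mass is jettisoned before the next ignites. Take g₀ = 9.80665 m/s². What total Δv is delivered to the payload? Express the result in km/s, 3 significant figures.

Δv ≈ 8.90 km/s

Ignition mass of stage 1 = 4,260+463 + 1,610+205 + 322 = 6,860 kg.
Stage 1: m₀ = 6,860 kg, m_f = 6,860 − 4,260 = 2,600 kg; Δv = 286×9.80665×ln(2.638) = 2804.7×0.9702 ≈ 2721 m/s.
Stage 2: m₀ = 2,137 kg, m_f = 2,137 − 1,610 = 527 kg; Δv = 450×9.80665×ln(4.055) = 4413.0×1.4000 ≈ 6178 m/s.
Total Δv = 2721 + 6178 = 8899 m/s.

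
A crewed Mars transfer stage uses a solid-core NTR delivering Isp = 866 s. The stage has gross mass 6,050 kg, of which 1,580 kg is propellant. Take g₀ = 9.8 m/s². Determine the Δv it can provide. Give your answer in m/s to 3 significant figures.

v_e = Isp · g₀ = 866 × 9.8 = 8486.8 m/s.
m_f = m₀ − m_prop = 6,050 − 1,580 = 4,470 kg.
Δv = v_e · ln(m₀/m_f) = 8486.8 × ln(1.353) = 8486.8 × 0.3027 ≈ 2568.7 m/s.

Δv ≈ 2570 m/s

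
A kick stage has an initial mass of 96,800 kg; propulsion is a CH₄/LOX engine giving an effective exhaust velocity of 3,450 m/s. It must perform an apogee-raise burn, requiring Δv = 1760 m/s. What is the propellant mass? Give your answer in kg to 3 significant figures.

Rocket equation: m₀/m_f = exp(Δv / v_e) = exp(1760 / 3450.0) = exp(0.5101) = 1.6655.
m_f = 96,800 / 1.6655 = 58,120.7 kg, so propellant = m₀ − m_f = 96,800 − 58,120.7 = 38,679.3 kg.

propellant mass ≈ 38700 kg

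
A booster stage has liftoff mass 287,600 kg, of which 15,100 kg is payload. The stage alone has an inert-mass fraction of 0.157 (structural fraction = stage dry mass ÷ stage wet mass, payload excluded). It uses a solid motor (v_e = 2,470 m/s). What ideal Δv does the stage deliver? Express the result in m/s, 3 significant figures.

Stage wet mass = m₀ − payload = 287,600 − 15,100 = 272,500 kg.
Stage dry mass = ε × stage wet mass = 0.157 × 272,500 = 42,782.5 kg.
Burnout mass m_f = stage dry + payload = 42,782.5 + 15,100 = 57,882.5 kg.
Rocket equation: Δv = v_e · ln(287,600/57,882.5) = 2470.0 × ln(4.969) = 2470.0 × 1.6032 ≈ 3960 m/s.

Δv ≈ 3960 m/s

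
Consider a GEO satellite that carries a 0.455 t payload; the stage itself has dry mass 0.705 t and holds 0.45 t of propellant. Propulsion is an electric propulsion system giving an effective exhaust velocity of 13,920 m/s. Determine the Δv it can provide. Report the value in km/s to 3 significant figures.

m₀ = payload + dry + propellant = 0.455 + 0.705 + 0.45 = 1.61 t.
m_f = payload + dry = 0.455 + 0.705 = 1.16 t.
Rocket equation: Δv = v_e · ln(m₀/m_f) = 13920.0 × ln(1.388) = 13920.0 × 0.3278 ≈ 4563.2 m/s.

Δv ≈ 4.56 km/s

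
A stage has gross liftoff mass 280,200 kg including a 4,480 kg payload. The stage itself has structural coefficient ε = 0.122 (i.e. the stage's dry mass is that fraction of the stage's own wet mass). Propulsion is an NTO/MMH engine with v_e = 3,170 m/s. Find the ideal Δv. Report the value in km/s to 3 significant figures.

Δv ≈ 6.32 km/s

Stage wet mass = m₀ − payload = 280,200 − 4,480 = 275,720 kg.
Stage dry mass = ε × stage wet mass = 0.122 × 275,720 = 33,637.8 kg.
Burnout mass m_f = stage dry + payload = 33,637.8 + 4,480 = 38,117.8 kg.
Using Δv = v_e ln(m₀/m_f): Δv = v_e · ln(280,200/38,117.8) = 3170.0 × ln(7.351) = 3170.0 × 1.9948 ≈ 6324 m/s.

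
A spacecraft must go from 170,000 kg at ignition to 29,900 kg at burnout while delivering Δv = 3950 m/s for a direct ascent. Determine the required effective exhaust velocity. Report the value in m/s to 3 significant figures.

v_e ≈ 2270 m/s

ln(m₀/m_f) = ln(170000/29900) = ln(5.686) = 1.7379.
v_e = Δv / ln(m₀/m_f) = 3950 / 1.7379 = 2272.8 m/s.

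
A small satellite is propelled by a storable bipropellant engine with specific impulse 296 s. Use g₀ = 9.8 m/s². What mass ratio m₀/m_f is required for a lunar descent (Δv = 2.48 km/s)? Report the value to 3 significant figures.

v_e = Isp · g₀ = 296 × 9.8 = 2900.8 m/s.
By the Tsiolkovsky rocket equation, m₀/m_f = exp(Δv / v_e) = exp(2480 / 2900.8) = exp(0.8549) = 2.3512.

mass ratio ≈ 2.35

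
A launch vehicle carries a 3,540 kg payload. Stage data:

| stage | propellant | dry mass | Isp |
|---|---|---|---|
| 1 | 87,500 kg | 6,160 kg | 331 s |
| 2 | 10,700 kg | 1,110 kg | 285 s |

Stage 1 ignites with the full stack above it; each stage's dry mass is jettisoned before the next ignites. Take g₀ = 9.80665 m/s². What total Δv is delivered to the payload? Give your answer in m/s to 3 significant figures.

Ignition mass of stage 1 = 87,500+6,160 + 10,700+1,110 + 3,540 = 109,010 kg.
Stage 1: m₀ = 109,010 kg, m_f = 109,010 − 87,500 = 21,510 kg; Δv = 331×9.80665×ln(5.068) = 3246.0×1.6229 ≈ 5268 m/s.
Stage 2: m₀ = 15,350 kg, m_f = 15,350 − 10,700 = 4,650 kg; Δv = 285×9.80665×ln(3.301) = 2794.9×1.1942 ≈ 3338 m/s.
Total Δv = 5268 + 3338 = 8606 m/s.

Δv ≈ 8610 m/s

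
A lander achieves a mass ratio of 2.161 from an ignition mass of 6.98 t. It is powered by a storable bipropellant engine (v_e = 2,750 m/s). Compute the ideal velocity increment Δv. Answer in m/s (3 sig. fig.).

Rocket equation: Δv = v_e · ln(2.161) = 2750.0 × 0.7706 ≈ 2119.1 m/s.

Δv ≈ 2120 m/s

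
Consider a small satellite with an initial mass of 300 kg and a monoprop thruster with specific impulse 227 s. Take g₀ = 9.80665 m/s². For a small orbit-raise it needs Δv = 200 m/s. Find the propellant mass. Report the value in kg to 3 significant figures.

v_e = Isp · g₀ = 227 × 9.80665 = 2226.1 m/s.
Using Δv = v_e ln(m₀/m_f): m₀/m_f = exp(Δv / v_e) = exp(200 / 2226.1) = exp(0.0898) = 1.0940.
m_f = 300 / 1.0940 = 274.223 kg, so propellant = m₀ − m_f = 300 − 274.223 = 25.777 kg.

propellant mass ≈ 25.8 kg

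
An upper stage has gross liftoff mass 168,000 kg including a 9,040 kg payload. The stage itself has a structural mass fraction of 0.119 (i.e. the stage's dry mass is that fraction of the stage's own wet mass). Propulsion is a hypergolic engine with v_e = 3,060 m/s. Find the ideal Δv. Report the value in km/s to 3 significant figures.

Δv ≈ 5.49 km/s

Stage wet mass = m₀ − payload = 168,000 − 9,040 = 158,960 kg.
Stage dry mass = ε × stage wet mass = 0.119 × 158,960 = 18,916.2 kg.
Burnout mass m_f = stage dry + payload = 18,916.2 + 9,040 = 27,956.2 kg.
By the Tsiolkovsky rocket equation, Δv = v_e · ln(168,000/27,956.2) = 3060.0 × ln(6.009) = 3060.0 × 1.7933 ≈ 5488 m/s.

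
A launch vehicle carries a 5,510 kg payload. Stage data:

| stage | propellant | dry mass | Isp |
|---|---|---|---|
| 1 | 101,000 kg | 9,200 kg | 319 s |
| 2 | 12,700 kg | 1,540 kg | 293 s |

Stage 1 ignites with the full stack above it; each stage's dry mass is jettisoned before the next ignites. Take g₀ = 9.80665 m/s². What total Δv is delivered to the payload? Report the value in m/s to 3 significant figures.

Δv ≈ 7660 m/s

Ignition mass of stage 1 = 101,000+9,200 + 12,700+1,540 + 5,510 = 129,950 kg.
Stage 1: m₀ = 129,950 kg, m_f = 129,950 − 101,000 = 28,950 kg; Δv = 319×9.80665×ln(4.489) = 3128.3×1.5016 ≈ 4697 m/s.
Stage 2: m₀ = 19,750 kg, m_f = 19,750 − 12,700 = 7,050 kg; Δv = 293×9.80665×ln(2.801) = 2873.3×1.0301 ≈ 2960 m/s.
Total Δv = 4697 + 2960 = 7657 m/s.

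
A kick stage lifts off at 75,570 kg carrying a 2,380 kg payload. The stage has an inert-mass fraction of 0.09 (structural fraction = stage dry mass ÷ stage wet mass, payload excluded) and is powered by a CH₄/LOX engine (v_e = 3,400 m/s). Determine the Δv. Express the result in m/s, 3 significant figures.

Stage wet mass = m₀ − payload = 75,570 − 2,380 = 73,190 kg.
Stage dry mass = ε × stage wet mass = 0.09 × 73,190 = 6,587.1 kg.
Burnout mass m_f = stage dry + payload = 6,587.1 + 2,380 = 8,967.1 kg.
Rocket equation: Δv = v_e · ln(75,570/8,967.1) = 3400.0 × ln(8.427) = 3400.0 × 2.1315 ≈ 7247 m/s.

Δv ≈ 7250 m/s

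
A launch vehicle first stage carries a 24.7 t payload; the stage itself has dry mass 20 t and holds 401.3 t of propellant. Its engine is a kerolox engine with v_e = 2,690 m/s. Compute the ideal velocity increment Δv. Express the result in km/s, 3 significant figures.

m₀ = payload + dry + propellant = 24.7 + 20 + 401.3 = 446 t.
m_f = payload + dry = 24.7 + 20 = 44.7 t.
Using Δv = v_e ln(m₀/m_f): Δv = v_e · ln(m₀/m_f) = 2690.0 × ln(9.978) = 2690.0 × 2.3003 ≈ 6187.9 m/s.

Δv ≈ 6.19 km/s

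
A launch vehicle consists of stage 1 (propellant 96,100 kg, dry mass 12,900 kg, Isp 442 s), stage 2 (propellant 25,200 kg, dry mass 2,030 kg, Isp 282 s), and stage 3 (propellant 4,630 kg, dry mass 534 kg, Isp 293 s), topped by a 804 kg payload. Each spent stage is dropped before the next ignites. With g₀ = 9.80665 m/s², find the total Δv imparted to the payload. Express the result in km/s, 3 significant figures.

Δv ≈ 13.1 km/s

Ignition mass of stage 1 = 96,100+12,900 + 25,200+2,030 + 4,630+534 + 804 = 142,198 kg.
Stage 1: m₀ = 142,198 kg, m_f = 142,198 − 96,100 = 46,098 kg; Δv = 442×9.80665×ln(3.085) = 4334.5×1.1265 ≈ 4883 m/s.
Stage 2: m₀ = 33,198 kg, m_f = 33,198 − 25,200 = 7,998 kg; Δv = 282×9.80665×ln(4.151) = 2765.5×1.4233 ≈ 3936 m/s.
Stage 3: m₀ = 5,968 kg, m_f = 5,968 − 4,630 = 1,338 kg; Δv = 293×9.80665×ln(4.46) = 2873.3×1.4952 ≈ 4296 m/s.
Total Δv = 4883 + 3936 + 4296 = 13115 m/s.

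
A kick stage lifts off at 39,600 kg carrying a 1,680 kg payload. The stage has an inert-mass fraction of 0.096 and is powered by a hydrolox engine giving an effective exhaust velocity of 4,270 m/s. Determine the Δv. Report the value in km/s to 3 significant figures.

Δv ≈ 8.57 km/s

Stage wet mass = m₀ − payload = 39,600 − 1,680 = 37,920 kg.
Stage dry mass = ε × stage wet mass = 0.096 × 37,920 = 3,640.32 kg.
Burnout mass m_f = stage dry + payload = 3,640.32 + 1,680 = 5,320.32 kg.
From the ideal rocket equation, Δv = v_e · ln(39,600/5,320.32) = 4270.0 × ln(7.443) = 4270.0 × 2.0073 ≈ 8571 m/s.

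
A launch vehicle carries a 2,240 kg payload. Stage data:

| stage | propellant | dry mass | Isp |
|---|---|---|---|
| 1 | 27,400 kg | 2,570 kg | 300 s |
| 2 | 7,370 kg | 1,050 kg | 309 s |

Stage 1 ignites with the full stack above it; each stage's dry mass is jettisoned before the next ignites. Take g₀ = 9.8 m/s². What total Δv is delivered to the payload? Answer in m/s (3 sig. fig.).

Ignition mass of stage 1 = 27,400+2,570 + 7,370+1,050 + 2,240 = 40,630 kg.
Stage 1: m₀ = 40,630 kg, m_f = 40,630 − 27,400 = 13,230 kg; Δv = 300×9.8×ln(3.071) = 2940.0×1.1220 ≈ 3299 m/s.
Stage 2: m₀ = 10,660 kg, m_f = 10,660 − 7,370 = 3,290 kg; Δv = 309×9.8×ln(3.24) = 3028.2×1.1756 ≈ 3560 m/s.
Total Δv = 3299 + 3560 = 6859 m/s.

Δv ≈ 6860 m/s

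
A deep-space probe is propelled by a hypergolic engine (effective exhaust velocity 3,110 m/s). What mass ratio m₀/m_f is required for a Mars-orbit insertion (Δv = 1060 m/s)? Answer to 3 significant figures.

mass ratio ≈ 1.41

Using Δv = v_e ln(m₀/m_f): m₀/m_f = exp(Δv / v_e) = exp(1060 / 3110.0) = exp(0.3408) = 1.4061.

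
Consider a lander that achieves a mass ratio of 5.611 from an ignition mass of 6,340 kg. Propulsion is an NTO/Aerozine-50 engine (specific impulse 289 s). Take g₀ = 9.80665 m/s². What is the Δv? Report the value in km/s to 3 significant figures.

Δv ≈ 4.89 km/s

v_e = Isp · g₀ = 289 × 9.80665 = 2834.1 m/s.
Using Δv = v_e ln(m₀/m_f): Δv = v_e · ln(5.611) = 2834.1 × 1.7247 ≈ 4888.1 m/s.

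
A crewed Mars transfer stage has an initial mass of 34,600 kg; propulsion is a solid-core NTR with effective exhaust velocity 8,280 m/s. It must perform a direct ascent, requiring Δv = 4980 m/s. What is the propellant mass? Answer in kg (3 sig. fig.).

propellant mass ≈ 15600 kg

Rocket equation: m₀/m_f = exp(Δv / v_e) = exp(4980 / 8280.0) = exp(0.6014) = 1.8248.
m_f = 34,600 / 1.8248 = 18,961 kg, so propellant = m₀ − m_f = 34,600 − 18,961 = 15,639 kg.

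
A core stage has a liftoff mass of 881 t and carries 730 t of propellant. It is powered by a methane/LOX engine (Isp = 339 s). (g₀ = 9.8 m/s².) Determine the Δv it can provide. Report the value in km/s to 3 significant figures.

v_e = Isp · g₀ = 339 × 9.8 = 3322.2 m/s.
m_f = m₀ − m_prop = 881 − 730 = 151 t.
Δv = v_e · ln(m₀/m_f) = 3322.2 × ln(5.834) = 3322.2 × 1.7638 ≈ 5859.6 m/s.

Δv ≈ 5.86 km/s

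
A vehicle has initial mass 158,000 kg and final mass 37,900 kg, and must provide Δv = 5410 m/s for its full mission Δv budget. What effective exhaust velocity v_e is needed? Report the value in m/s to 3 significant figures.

v_e ≈ 3790 m/s

ln(m₀/m_f) = ln(158000/37900) = ln(4.169) = 1.4276.
Using Δv = v_e ln(m₀/m_f): v_e = Δv / ln(m₀/m_f) = 5410 / 1.4276 = 3789.5 m/s.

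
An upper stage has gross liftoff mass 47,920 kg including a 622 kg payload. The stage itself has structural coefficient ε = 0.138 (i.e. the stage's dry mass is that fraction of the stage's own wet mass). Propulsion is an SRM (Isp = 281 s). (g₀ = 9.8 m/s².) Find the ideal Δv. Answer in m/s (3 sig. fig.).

Stage wet mass = m₀ − payload = 47,920 − 622 = 47,298 kg.
Stage dry mass = ε × stage wet mass = 0.138 × 47,298 = 6,527.12 kg.
Burnout mass m_f = stage dry + payload = 6,527.12 + 622 = 7,149.12 kg.
v_e = Isp · g₀ = 281 × 9.8 = 2753.8 m/s.
By the Tsiolkovsky rocket equation, Δv = v_e · ln(47,920/7,149.12) = 2753.8 × ln(6.703) = 2753.8 × 1.9025 ≈ 5239 m/s.

Δv ≈ 5240 m/s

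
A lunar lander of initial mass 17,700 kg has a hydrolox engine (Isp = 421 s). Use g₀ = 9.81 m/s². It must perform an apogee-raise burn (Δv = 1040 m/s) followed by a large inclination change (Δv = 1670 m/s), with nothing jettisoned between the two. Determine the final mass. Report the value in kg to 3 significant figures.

final mass ≈ 9180 kg

v_e = Isp · g₀ = 421 × 9.81 = 4130.0 m/s.
After the first burn: m = 17700 × exp(−1040/4130.0) = 17700 × 0.77739 = 13,759.8 kg.
After the second burn: m = 13,759.8 × exp(−1670/4130.0) = 13,759.8 × 0.66741 = 9,183.43 kg.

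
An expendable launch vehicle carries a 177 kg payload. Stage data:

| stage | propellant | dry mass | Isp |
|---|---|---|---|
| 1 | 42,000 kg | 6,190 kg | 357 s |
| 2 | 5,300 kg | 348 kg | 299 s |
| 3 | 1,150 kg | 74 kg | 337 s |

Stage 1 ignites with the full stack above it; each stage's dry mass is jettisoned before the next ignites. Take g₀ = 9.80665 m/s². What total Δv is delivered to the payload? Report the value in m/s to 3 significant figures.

Ignition mass of stage 1 = 42,000+6,190 + 5,300+348 + 1,150+74 + 177 = 55,239 kg.
Stage 1: m₀ = 55,239 kg, m_f = 55,239 − 42,000 = 13,239 kg; Δv = 357×9.80665×ln(4.172) = 3501.0×1.4285 ≈ 5001 m/s.
Stage 2: m₀ = 7,049 kg, m_f = 7,049 − 5,300 = 1,749 kg; Δv = 299×9.80665×ln(4.03) = 2932.2×1.3938 ≈ 4087 m/s.
Stage 3: m₀ = 1,401 kg, m_f = 1,401 − 1,150 = 251 kg; Δv = 337×9.80665×ln(5.582) = 3304.8×1.7195 ≈ 5683 m/s.
Total Δv = 5001 + 4087 + 5683 = 14771 m/s.

Δv ≈ 14800 m/s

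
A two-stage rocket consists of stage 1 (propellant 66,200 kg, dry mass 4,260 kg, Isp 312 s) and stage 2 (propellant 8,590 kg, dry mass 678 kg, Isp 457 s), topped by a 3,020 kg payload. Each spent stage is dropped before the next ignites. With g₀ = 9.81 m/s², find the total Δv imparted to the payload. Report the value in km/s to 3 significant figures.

Ignition mass of stage 1 = 66,200+4,260 + 8,590+678 + 3,020 = 82,748 kg.
Stage 1: m₀ = 82,748 kg, m_f = 82,748 − 66,200 = 16,548 kg; Δv = 312×9.81×ln(5) = 3060.7×1.6095 ≈ 4926 m/s.
Stage 2: m₀ = 12,288 kg, m_f = 12,288 − 8,590 = 3,698 kg; Δv = 457×9.81×ln(3.323) = 4483.2×1.2008 ≈ 5384 m/s.
Total Δv = 4926 + 5384 = 10310 m/s.

Δv ≈ 10.3 km/s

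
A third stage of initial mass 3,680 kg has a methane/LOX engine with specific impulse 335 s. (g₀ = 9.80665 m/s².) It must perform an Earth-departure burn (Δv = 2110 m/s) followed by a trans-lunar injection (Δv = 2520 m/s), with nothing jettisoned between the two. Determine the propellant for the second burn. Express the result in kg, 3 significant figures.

v_e = Isp · g₀ = 335 × 9.80665 = 3285.2 m/s.
After the first burn: m = 3680 × exp(−2110/3285.2) = 3680 × 0.52610 = 1,936.05 kg.
After the second burn: m = 1,936.05 × exp(−2520/3285.2) = 1,936.05 × 0.46437 = 899.044 kg.
Second-burn propellant = 1,936.05 − 899.044 = 1,037.006 kg.

propellant for the second burn ≈ 1040 kg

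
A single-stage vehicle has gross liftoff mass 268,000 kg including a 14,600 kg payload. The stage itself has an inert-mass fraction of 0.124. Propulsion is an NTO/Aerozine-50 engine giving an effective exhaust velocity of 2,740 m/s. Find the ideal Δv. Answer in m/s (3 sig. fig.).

Δv ≈ 4830 m/s

Stage wet mass = m₀ − payload = 268,000 − 14,600 = 253,400 kg.
Stage dry mass = ε × stage wet mass = 0.124 × 253,400 = 31,421.6 kg.
Burnout mass m_f = stage dry + payload = 31,421.6 + 14,600 = 46,021.6 kg.
By the Tsiolkovsky rocket equation, Δv = v_e · ln(268,000/46,021.6) = 2740.0 × ln(5.823) = 2740.0 × 1.7619 ≈ 4828 m/s.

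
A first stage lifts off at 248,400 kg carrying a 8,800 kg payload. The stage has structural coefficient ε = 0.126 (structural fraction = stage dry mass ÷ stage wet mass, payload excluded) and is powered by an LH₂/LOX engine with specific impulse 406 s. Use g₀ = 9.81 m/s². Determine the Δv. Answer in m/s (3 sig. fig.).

Stage wet mass = m₀ − payload = 248,400 − 8,800 = 239,600 kg.
Stage dry mass = ε × stage wet mass = 0.126 × 239,600 = 30,189.6 kg.
Burnout mass m_f = stage dry + payload = 30,189.6 + 8,800 = 38,989.6 kg.
v_e = Isp · g₀ = 406 × 9.81 = 3982.9 m/s.
Rocket equation: Δv = v_e · ln(248,400/38,989.6) = 3982.9 × ln(6.371) = 3982.9 × 1.8517 ≈ 7375 m/s.

Δv ≈ 7380 m/s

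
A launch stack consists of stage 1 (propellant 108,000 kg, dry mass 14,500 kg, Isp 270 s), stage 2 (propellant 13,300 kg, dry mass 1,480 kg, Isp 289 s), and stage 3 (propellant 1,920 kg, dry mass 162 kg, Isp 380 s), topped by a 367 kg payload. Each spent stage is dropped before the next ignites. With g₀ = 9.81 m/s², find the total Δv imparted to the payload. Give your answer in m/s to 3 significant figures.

Ignition mass of stage 1 = 108,000+14,500 + 13,300+1,480 + 1,920+162 + 367 = 139,729 kg.
Stage 1: m₀ = 139,729 kg, m_f = 139,729 − 108,000 = 31,729 kg; Δv = 270×9.81×ln(4.404) = 2648.7×1.4825 ≈ 3927 m/s.
Stage 2: m₀ = 17,229 kg, m_f = 17,229 − 13,300 = 3,929 kg; Δv = 289×9.81×ln(4.385) = 2835.1×1.4782 ≈ 4191 m/s.
Stage 3: m₀ = 2,449 kg, m_f = 2,449 − 1,920 = 529 kg; Δv = 380×9.81×ln(4.629) = 3727.8×1.5324 ≈ 5713 m/s.
Total Δv = 3927 + 4191 + 5713 = 13831 m/s.

Δv ≈ 13800 m/s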